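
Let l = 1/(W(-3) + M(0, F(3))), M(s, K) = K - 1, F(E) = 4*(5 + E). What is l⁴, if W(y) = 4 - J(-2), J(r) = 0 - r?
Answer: 1/1185921 ≈ 8.4323e-7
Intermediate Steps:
J(r) = -r
F(E) = 20 + 4*E
W(y) = 2 (W(y) = 4 - (-1)*(-2) = 4 - 1*2 = 4 - 2 = 2)
M(s, K) = -1 + K
l = 1/33 (l = 1/(2 + (-1 + (20 + 4*3))) = 1/(2 + (-1 + (20 + 12))) = 1/(2 + (-1 + 32)) = 1/(2 + 31) = 1/33 ≈ 0.030303)
l⁴ = (1/33)⁴ = 1/1185921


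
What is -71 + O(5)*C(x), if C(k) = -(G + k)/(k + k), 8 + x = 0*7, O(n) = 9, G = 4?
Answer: -293/4 ≈ -73.250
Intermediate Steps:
x = -8 (x = -8 + 0*7 = -8 + 0 = -8)
C(k) = -(4 + k)/(2*k) (C(k) = -(4 + k)/(k + k) = -(4 + k)/(2*k))
-71 + O(5)*C(x) = -71 + 9*((1/2)*(-4 - 1*(-8))/(-8)) = -71 + 9*((1/2)*(-1/8)*(-4 + 8)) = -71 + 9*((1/2)*(-1/8)*4) = -71 + 9*(-1/4) = -71 - 9/4 = -293/4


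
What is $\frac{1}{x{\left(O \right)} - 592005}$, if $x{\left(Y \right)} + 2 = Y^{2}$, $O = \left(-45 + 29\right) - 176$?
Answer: $- \frac{1}{555143} \approx -1.8013 \cdot 10^{-6}$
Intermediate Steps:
$O = -192$ ($O = -16 - 176 = -192$)
$x{\left(Y \right)} = -2 + Y^{2}$
$\frac{1}{x{\left(O \right)} - 592005} = \frac{1}{\left(-2 + \left(-192\right)^{2}\right) - 592005} = \frac{1}{\left(-2 + 36864\right) - 592005} = \frac{1}{36862 - 592005} = \frac{1}{-555143} = - \frac{1}{555143}$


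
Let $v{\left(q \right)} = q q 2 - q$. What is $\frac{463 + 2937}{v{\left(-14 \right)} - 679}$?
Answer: $- \frac{3400}{273} \approx -12.454$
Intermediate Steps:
$v{\left(q \right)} = - q + 2 q^{2}$ ($v{\left(q \right)} = q^{2} \cdot 2 - q = 2 q^{2} - q = - q + 2 q^{2}$)
$\frac{463 + 2937}{v{\left(-14 \right)} - 679} = \frac{463 + 2937}{- 14 \left(-1 + 2 \left(-14\right)\right) - 679} = \frac{3400}{- 14 \left(-1 - 28\right) + \left(-720 + 41\right)} = \frac{3400}{\left(-14\right) \left(-29\right) - 679} = \frac{3400}{406 - 679} = \frac{3400}{-273} = 3400 \left(- \frac{1}{273}\right) = - \frac{3400}{273}$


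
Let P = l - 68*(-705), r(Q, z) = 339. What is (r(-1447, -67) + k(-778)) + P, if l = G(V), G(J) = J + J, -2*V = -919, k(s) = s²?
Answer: 654482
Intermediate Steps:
V = 919/2 (V = -½*(-919) = 919/2 ≈ 459.50)
G(J) = 2*J
l = 919 (l = 2*(919/2) = 919)
P = 48859 (P = 919 - 68*(-705) = 919 + 47940 = 48859)
(r(-1447, -67) + k(-778)) + P = (339 + (-778)²) + 48859 = (339 + 605284) + 48859 = 605623 + 48859 = 654482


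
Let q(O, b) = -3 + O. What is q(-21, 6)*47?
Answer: -1128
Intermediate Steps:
q(-21, 6)*47 = (-3 - 21)*47 = -24*47 = -1128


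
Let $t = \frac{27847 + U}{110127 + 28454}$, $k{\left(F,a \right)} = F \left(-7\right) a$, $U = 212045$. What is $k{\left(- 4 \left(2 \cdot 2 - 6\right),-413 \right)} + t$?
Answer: $\frac{3205341260}{138581} \approx 23130.0$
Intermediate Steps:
$k{\left(F,a \right)} = - 7 F a$
$t = \frac{239892}{138581}$ ($t = \frac{27847 + 212045}{110127 + 28454} = \frac{239892}{138581} \approx 1.7311$)
$k{\left(- 4 \left(2 \cdot 2 - 6\right),-413 \right)} + t = \left(-7\right) \left(- 4 \left(2 \cdot 2 - 6\right)\right) \left(-413\right) + \frac{239892}{138581} = \left(-7\right) \left(- 4 \left(4 - 6\right)\right) \left(-413\right) + \frac{239892}{138581} = \left(-7\right) \left(\left(-4\right) \left(-2\right)\right) \left(-413\right) + \frac{239892}{138581} = \left(-7\right) 8 \left(-413\right) + \frac{239892}{138581} = 23128 + \frac{239892}{138581} = \frac{3205341260}{138581}$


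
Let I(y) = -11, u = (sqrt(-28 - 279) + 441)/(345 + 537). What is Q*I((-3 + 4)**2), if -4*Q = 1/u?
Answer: 194481/35416 - 441*I*sqrt(307)/35416 ≈ 5.4913 - 0.21818*I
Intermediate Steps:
u = 1/2 + I*sqrt(307)/882 (u = (sqrt(-307) + 441)/882 = (I*sqrt(307) + 441)*(1/882) = (441 + I*sqrt(307))*(1/882) = 1/2 + I*sqrt(307)/882 ≈ 0.5 + 0.019866*I)
Q = -1/(4*(1/2 + I*sqrt(307)/882)) ≈ -0.49921 + 0.019834*I
Q*I((-3 + 4)**2) = (-194481/389576 + 441*I*sqrt(307)/389576)*(-11) = 194481/35416 - 441*I*sqrt(307)/35416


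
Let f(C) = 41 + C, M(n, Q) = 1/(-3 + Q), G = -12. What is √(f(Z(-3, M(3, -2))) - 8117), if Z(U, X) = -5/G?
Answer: I*√290721/6 ≈ 89.864*I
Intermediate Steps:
Z(U, X) = 5/12 (Z(U, X) = -5/(-12) = -5*(-1/12) = 5/12)
√(f(Z(-3, M(3, -2))) - 8117) = √((41 + 5/12) - 8117) = √(497/12 - 8117) = √(-96907/12) = I*√290721/6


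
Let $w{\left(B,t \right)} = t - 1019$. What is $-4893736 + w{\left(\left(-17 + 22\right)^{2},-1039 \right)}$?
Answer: $-4895794$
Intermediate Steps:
$w{\left(B,t \right)} = -1019 + t$
$-4893736 + w{\left(\left(-17 + 22\right)^{2},-1039 \right)} = -4893736 - 2058 = -4895794$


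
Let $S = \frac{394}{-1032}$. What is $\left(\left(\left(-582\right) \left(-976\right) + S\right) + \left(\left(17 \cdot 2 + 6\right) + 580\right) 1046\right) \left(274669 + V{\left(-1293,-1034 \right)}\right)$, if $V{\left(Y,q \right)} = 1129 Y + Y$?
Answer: $- \frac{744764671917335}{516} \approx -1.4433 \cdot 10^{12}$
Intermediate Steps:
$S = - \frac{197}{516}$ ($S = 394 \left(- \frac{1}{1032}\right) = - \frac{197}{516} \approx -0.38178$)
$V{\left(Y,q \right)} = 1130 Y$
$\left(\left(\left(-582\right) \left(-976\right) + S\right) + \left(\left(17 \cdot 2 + 6\right) + 580\right) 1046\right) \left(274669 + V{\left(-1293,-1034 \right)}\right) = \left(\left(\left(-582\right) \left(-976\right) - \frac{197}{516}\right) + \left(\left(17 \cdot 2 + 6\right) + 580\right) 1046\right) \left(274669 + 1130 \left(-1293\right)\right) = \left(\left(568032 - \frac{197}{516}\right) + \left(\left(34 + 6\right) + 580\right) 1046\right) \left(274669 - 1461090\right) = \left(\frac{293104315}{516} + \left(40 + 580\right) 1046\right) \left(-1186421\right) = \left(\frac{293104315}{516} + 620 \cdot 1046\right) \left(-1186421\right) = \left(\frac{293104315}{516} + 648520\right) \left(-1186421\right) = \frac{627740635}{516} \left(-1186421\right) = - \frac{744764671917335}{516}$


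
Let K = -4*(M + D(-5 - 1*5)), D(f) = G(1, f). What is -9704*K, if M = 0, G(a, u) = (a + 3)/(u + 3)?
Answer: -155264/7 ≈ -22181.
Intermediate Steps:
G(a, u) = (3 + a)/(3 + u)
D(f) = 4/(3 + f) (D(f) = (3 + 1)/(3 + f) = 4/(3 + f))
K = 16/7 (K = -4*(0 + 4/(3 + (-5 - 1*5))) = -4*(0 + 4/(3 + (-5 - 5))) = -4*(0 + 4/(3 - 10)) = -4*(0 + 4/(-7)) = -4*(0 + 4*(-⅐)) = -4*(0 - 4/7) = -4*(-4/7) = 16/7 ≈ 2.2857)
-9704*K = -9704*16/7 = -155264/7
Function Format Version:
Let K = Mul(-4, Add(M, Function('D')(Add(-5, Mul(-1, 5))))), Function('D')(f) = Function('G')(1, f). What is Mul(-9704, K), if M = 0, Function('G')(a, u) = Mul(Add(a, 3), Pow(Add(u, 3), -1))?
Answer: Rational(-155264, 7) ≈ -22181.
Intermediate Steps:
Function('G')(a, u) = Mul(Pow(Add(3, u), -1), Add(3, a)) (Function('G')(a, u) = Mul(Add(3, a), Pow(Add(3, u), -1)) = Mul(Pow(Add(3, u), -1), Add(3, a)))
Function('D')(f) = Mul(4, Pow(Add(3, f), -1)) (Function('D')(f) = Mul(Pow(Add(3, f), -1), Add(3, 1)) = Mul(Pow(Add(3, f), -1), 4) = Mul(4, Pow(Add(3, f), -1)))
K = Rational(16, 7) (K = Mul(-4, Add(0, Mul(4, Pow(Add(3, Add(-5, Mul(-1, 5))), -1)))) = Mul(-4, Add(0, Mul(4, Pow(Add(3, Add(-5, -5)), -1)))) = Mul(-4, Add(0, Mul(4, Pow(Add(3, -10), -1)))) = Mul(-4, Add(0, Mul(4, Pow(-7, -1)))) = Mul(-4, Add(0, Mul(4, Rational(-1, 7)))) = Mul(-4, Add(0, Rational(-4, 7))) = Mul(-4, Rational(-4, 7)) = Rational(16, 7) ≈ 2.2857)
Mul(-9704, K) = Mul(-9704, Rational(16, 7)) = Rational(-155264, 7)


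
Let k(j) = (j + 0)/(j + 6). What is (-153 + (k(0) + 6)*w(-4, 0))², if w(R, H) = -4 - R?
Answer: 23409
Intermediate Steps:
k(j) = j/(6 + j)
(-153 + (k(0) + 6)*w(-4, 0))² = (-153 + (0/(6 + 0) + 6)*(-4 - 1*(-4)))² = (-153 + (0/6 + 6)*(-4 + 4))² = (-153 + (0*(⅙) + 6)*0)² = (-153 + (0 + 6)*0)² = (-153 + 6*0)² = (-153 + 0)² = (-153)² = 23409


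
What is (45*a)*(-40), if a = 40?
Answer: -72000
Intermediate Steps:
(45*a)*(-40) = (45*40)*(-40) = 1800*(-40) = -72000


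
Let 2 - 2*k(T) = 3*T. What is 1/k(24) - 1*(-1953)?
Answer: 68354/35 ≈ 1953.0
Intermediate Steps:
k(T) = 1 - 3*T/2
1/k(24) - 1*(-1953) = 1/(1 - 3/2*24) - 1*(-1953) = 1/(1 - 36) + 1953 = 1/(-35) + 1953 = -1/35 + 1953 = 68354/35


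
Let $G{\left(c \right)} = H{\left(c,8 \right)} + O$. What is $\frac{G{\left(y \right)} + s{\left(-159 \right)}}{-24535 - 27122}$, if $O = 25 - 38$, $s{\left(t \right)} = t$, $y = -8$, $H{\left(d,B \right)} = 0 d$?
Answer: $\frac{172}{51657} \approx 0.0033297$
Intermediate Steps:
$H{\left(d,B \right)} = 0$
$O = -13$ ($O = 25 - 38 = -13$)
$G{\left(c \right)} = -13$ ($G{\left(c \right)} = 0 - 13 = -13$)
$\frac{G{\left(y \right)} + s{\left(-159 \right)}}{-24535 - 27122} = \frac{-13 - 159}{-24535 - 27122} = - \frac{172}{-51657} = \left(-172\right) \left(- \frac{1}{51657}\right) = \frac{172}{51657}$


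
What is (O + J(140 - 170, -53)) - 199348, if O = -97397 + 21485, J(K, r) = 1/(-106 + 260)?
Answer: -42390039/154 ≈ -2.7526e+5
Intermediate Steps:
J(K, r) = 1/154
O = -75912
(O + J(140 - 170, -53)) - 199348 = (-75912 + 1/154) - 199348 = -11690447/154 - 199348 = -42390039/154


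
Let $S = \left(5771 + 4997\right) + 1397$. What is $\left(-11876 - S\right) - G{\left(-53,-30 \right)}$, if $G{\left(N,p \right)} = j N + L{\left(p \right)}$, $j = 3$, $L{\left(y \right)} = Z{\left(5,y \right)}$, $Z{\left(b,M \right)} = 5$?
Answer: $-23887$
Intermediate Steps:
$L{\left(y \right)} = 5$
$S = 12165$ ($S = 10768 + 1397 = 12165$)
$G{\left(N,p \right)} = 5 + 3 N$ ($G{\left(N,p \right)} = 3 N + 5 = 5 + 3 N$)
$\left(-11876 - S\right) - G{\left(-53,-30 \right)} = \left(-11876 - 12165\right) - \left(5 + 3 \left(-53\right)\right) = \left(-11876 - 12165\right) - \left(5 - 159\right) = -24041 - -154 = -24041 + 154 = -23887$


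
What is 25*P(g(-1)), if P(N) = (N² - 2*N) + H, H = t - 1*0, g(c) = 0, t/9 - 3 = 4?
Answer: 1575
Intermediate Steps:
t = 63 (t = 27 + 9*4 = 27 + 36 = 63)
H = 63 (H = 63 - 1*0 = 63 + 0 = 63)
P(N) = 63 + N² - 2*N (P(N) = (N² - 2*N) + 63 = 63 + N² - 2*N)
25*P(g(-1)) = 25*(63 + 0² - 2*0) = 25*(63 + 0 + 0) = 25*63 = 1575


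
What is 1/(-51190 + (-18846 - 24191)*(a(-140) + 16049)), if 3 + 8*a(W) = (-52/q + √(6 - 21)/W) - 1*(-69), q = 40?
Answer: -866915921206720/599125649267961423870571 - 48201440*I*√15/599125649267961423870571 ≈ -1.447e-9 - 3.1159e-16*I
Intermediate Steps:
a(W) = 647/80 + I*√15/(8*W) (a(W) = -3/8 + ((-52/40 + √(6 - 21)/W) - 1*(-69))/8 = -3/8 + ((-52*1/40 + √(-15)/W) + 69)/8 = -3/8 + ((-13/10 + (I*√15)/W) + 69)/8 = -3/8 + ((-13/10 + I*√15/W) + 69)/8 = -3/8 + (677/10 + I*√15/W)/8 = -3/8 + (677/80 + I*√15/(8*W)) = 647/80 + I*√15/(8*W))
1/(-51190 + (-18846 - 24191)*(a(-140) + 16049)) = 1/(-51190 + (-18846 - 24191)*((647/80 + (⅛)*I*√15/(-140)) + 16049)) = 1/(-51190 - 43037*((647/80 + (⅛)*I*√15*(-1/140)) + 16049)) = 1/(-51190 - 43037*((647/80 - I*√15/1120) + 16049)) = 1/(-51190 - 43037*(1284567/80 - I*√15/1120)) = 1/(-51190 + (-55283909979/80 + 43037*I*√15/1120)) = 1/(-55288005179/80 + 43037*I*√15/1120)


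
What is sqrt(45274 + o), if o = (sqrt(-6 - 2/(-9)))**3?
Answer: sqrt(3667194 - 312*I*sqrt(13))/9 ≈ 212.78 - 0.032635*I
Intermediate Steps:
o = -104*I*sqrt(13)/27 (o = (sqrt(-6 - 2*(-1/9)))**3 = (sqrt(-6 + 2/9))**3 = (sqrt(-52/9))**3 = (2*I*sqrt(13)/3)**3 = -104*I*sqrt(13)/27 ≈ -13.888*I)
sqrt(45274 + o) = sqrt(45274 - 104*I*sqrt(13)/27)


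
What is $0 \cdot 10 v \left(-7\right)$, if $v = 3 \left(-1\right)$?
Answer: $0$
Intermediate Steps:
$v = -3$
$0 \cdot 10 v \left(-7\right) = 0 \cdot 10 \left(-3\right) \left(-7\right) = 0 \left(-3\right) \left(-7\right) = 0 \left(-7\right) = 0$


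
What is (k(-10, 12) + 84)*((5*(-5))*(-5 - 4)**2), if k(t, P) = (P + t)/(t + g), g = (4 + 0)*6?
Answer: -1192725/7 ≈ -1.7039e+5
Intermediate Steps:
g = 24 (g = 4*6 = 24)
k(t, P) = (P + t)/(24 + t) (k(t, P) = (P + t)/(t + 24) = (P + t)/(24 + t))
(k(-10, 12) + 84)*((5*(-5))*(-5 - 4)**2) = ((12 - 10)/(24 - 10) + 84)*((5*(-5))*(-5 - 4)**2) = (2/14 + 84)*(-25*(-9)**2) = ((1/14)*2 + 84)*(-25*81) = (1/7 + 84)*(-2025) = (589/7)*(-2025) = -1192725/7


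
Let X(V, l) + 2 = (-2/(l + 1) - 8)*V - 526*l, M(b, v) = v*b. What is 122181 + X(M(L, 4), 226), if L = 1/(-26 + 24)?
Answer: 753417/227 ≈ 3319.0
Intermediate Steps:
L = -½ (L = 1/(-2) = -½ ≈ -0.50000)
M(b, v) = b*v
X(V, l) = -2 - 526*l + V*(-8 - 2/(1 + l)) (X(V, l) = -2 + ((-2/(l + 1) - 8)*V - 526*l) = -2 + ((-2/(1 + l) - 8)*V - 526*l) = -2 + ((-8 - 2/(1 + l))*V - 526*l) = -2 + (V*(-8 - 2/(1 + l)) - 526*l) = -2 + (-526*l + V*(-8 - 2/(1 + l))) = -2 - 526*l + V*(-8 - 2/(1 + l)))
122181 + X(M(L, 4), 226) = 122181 + 2*(-1 - 264*226 - 263*226² - (-5)*4/2 - 4*(-½*4)*226)/(1 + 226) = 122181 + 2*(-1 - 59664 - 263*51076 - 5*(-2) - 4*(-2)*226)/227 = 122181 + 2*(1/227)*(-1 - 59664 - 13432988 + 10 + 1808) = 122181 + 2*(1/227)*(-13490835) = 122181 - 26981670/227 = 753417/227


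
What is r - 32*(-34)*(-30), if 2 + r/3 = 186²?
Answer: 71142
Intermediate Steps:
r = 103782 (r = -6 + 3*186² = -6 + 3*34596 = -6 + 103788 = 103782)
r - 32*(-34)*(-30) = 103782 - 32*(-34)*(-30) = 103782 - (-1088)*(-30) = 103782 - 1*32640 = 103782 - 32640 = 71142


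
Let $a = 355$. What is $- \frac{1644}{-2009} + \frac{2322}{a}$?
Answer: $\frac{5248518}{713195} \approx 7.3592$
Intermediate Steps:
$- \frac{1644}{-2009} + \frac{2322}{a} = - \frac{1644}{-2009} + \frac{2322}{355} = \left(-1644\right) \left(- \frac{1}{2009}\right) + 2322 \cdot \frac{1}{355} = \frac{1644}{2009} + \frac{2322}{355} = \frac{5248518}{713195}$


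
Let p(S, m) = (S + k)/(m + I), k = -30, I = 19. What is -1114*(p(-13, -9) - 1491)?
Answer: 8328821/5 ≈ 1.6658e+6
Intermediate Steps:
p(S, m) = (-30 + S)/(19 + m) (p(S, m) = (S - 30)/(m + 19) = (-30 + S)/(19 + m))
-1114*(p(-13, -9) - 1491) = -1114*((-30 - 13)/(19 - 9) - 1491) = -1114*(-43/10 - 1491) = -1114*(-14953/10) = 8328821/5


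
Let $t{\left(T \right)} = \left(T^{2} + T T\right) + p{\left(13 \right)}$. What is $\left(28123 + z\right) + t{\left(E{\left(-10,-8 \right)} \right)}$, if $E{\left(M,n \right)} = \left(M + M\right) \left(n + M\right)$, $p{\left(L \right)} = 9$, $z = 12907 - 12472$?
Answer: $287767$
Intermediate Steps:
$z = 435$
$E{\left(M,n \right)} = 2 M \left(M + n\right)$
$t{\left(T \right)} = 9 + 2 T^{2}$ ($t{\left(T \right)} = \left(T^{2} + T T\right) + 9 = \left(T^{2} + T^{2}\right) + 9 = 2 T^{2} + 9 = 9 + 2 T^{2}$)
$\left(28123 + z\right) + t{\left(E{\left(-10,-8 \right)} \right)} = \left(28123 + 435\right) + \left(9 + 2 \left(2 \left(-10\right) \left(-10 - 8\right)\right)^{2}\right) = 28558 + \left(9 + 2 \left(2 \left(-10\right) \left(-18\right)\right)^{2}\right) = 28558 + \left(9 + 2 \cdot 360^{2}\right) = 28558 + \left(9 + 2 \cdot 129600\right) = 28558 + \left(9 + 259200\right) = 28558 + 259209 = 287767$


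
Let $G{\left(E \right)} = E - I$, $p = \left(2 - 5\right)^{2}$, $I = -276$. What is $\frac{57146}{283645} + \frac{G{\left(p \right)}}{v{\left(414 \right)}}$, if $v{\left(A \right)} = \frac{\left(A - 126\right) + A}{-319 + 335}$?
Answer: $\frac{222256282}{33186465} \approx 6.6972$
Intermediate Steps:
$p = 9$ ($p = \left(-3\right)^{2} = 9$)
$v{\left(A \right)} = - \frac{63}{8} + \frac{A}{8}$ ($v{\left(A \right)} = \frac{\left(-126 + A\right) + A}{16} = \left(-126 + 2 A\right) \frac{1}{16} = - \frac{63}{8} + \frac{A}{8}$)
$G{\left(E \right)} = 276 + E$ ($G{\left(E \right)} = E - -276 = E + 276 = 276 + E$)
$\frac{57146}{283645} + \frac{G{\left(p \right)}}{v{\left(414 \right)}} = \frac{57146}{283645} + \frac{276 + 9}{- \frac{63}{8} + \frac{1}{8} \cdot 414} = 57146 \cdot \frac{1}{283645} + \frac{285}{- \frac{63}{8} + \frac{207}{4}} = \frac{57146}{283645} + \frac{285}{\frac{351}{8}} = \frac{57146}{283645} + 285 \cdot \frac{8}{351} = \frac{57146}{283645} + \frac{760}{117} = \frac{222256282}{33186465}$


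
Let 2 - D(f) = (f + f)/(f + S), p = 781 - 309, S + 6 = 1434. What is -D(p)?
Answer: -714/475 ≈ -1.5032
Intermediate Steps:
S = 1428 (S = -6 + 1434 = 1428)
p = 472
D(f) = 2 - 2*f/(1428 + f) (D(f) = 2 - (f + f)/(f + 1428) = 2 - 2*f/(1428 + f))
-D(p) = -2856/(1428 + 472) = -2856/1900 = -1*714/475 = -714/475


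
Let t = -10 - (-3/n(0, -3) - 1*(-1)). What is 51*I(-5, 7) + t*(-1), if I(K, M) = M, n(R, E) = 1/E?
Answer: 377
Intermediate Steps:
t = -20 (t = -10 - (-3/(1/(-3)) - 1*(-1)) = -10 - (-3/(-⅓) + 1) = -10 - (-3*(-3) + 1) = -10 - (9 + 1) = -10 - 1*10 = -10 - 10 = -20)
51*I(-5, 7) + t*(-1) = 51*7 - 20*(-1) = 357 + 20 = 377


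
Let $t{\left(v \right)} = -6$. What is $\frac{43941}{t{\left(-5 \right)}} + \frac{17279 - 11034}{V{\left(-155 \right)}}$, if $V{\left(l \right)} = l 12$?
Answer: $- \frac{2725591}{372} \approx -7326.9$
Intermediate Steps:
$V{\left(l \right)} = 12 l$
$\frac{43941}{t{\left(-5 \right)}} + \frac{17279 - 11034}{V{\left(-155 \right)}} = \frac{43941}{-6} + \frac{17279 - 11034}{12 \left(-155\right)} = 43941 \left(- \frac{1}{6}\right) + \frac{17279 - 11034}{-1860} = - \frac{14647}{2} + 6245 \left(- \frac{1}{1860}\right) = - \frac{14647}{2} - \frac{1249}{372} = - \frac{2725591}{372}$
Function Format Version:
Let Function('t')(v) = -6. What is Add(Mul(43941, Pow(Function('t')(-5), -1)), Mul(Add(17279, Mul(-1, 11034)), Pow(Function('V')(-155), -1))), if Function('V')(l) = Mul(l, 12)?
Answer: Rational(-2725591, 372) ≈ -7326.9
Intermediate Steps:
Function('V')(l) = Mul(12, l)
Add(Mul(43941, Pow(Function('t')(-5), -1)), Mul(Add(17279, Mul(-1, 11034)), Pow(Function('V')(-155), -1))) = Add(Mul(43941, Pow(-6, -1)), Mul(Add(17279, Mul(-1, 11034)), Pow(Mul(12, -155), -1))) = Add(Mul(43941, Rational(-1, 6)), Mul(Add(17279, -11034), Pow(-1860, -1))) = Add(Rational(-14647, 2), Mul(6245, Rational(-1, 1860))) = Add(Rational(-14647, 2), Rational(-1249, 372)) = Rational(-2725591, 372)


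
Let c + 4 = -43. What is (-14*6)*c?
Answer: 3948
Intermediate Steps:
c = -47 (c = -4 - 43 = -47)
(-14*6)*c = -14*6*(-47) = -84*(-47) = 3948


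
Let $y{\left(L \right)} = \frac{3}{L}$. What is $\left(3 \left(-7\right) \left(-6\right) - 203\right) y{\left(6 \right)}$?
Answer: $- \frac{77}{2} \approx -38.5$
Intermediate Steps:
$\left(3 \left(-7\right) \left(-6\right) - 203\right) y{\left(6 \right)} = \left(3 \left(-7\right) \left(-6\right) - 203\right) \frac{3}{6} = \left(\left(-21\right) \left(-6\right) - 203\right) 3 \cdot \frac{1}{6} = \left(126 - 203\right) \frac{1}{2} = \left(-77\right) \frac{1}{2} = - \frac{77}{2}$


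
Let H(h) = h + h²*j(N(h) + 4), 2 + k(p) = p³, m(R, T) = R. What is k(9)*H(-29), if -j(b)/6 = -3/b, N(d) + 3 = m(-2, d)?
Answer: -11026409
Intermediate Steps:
N(d) = -5 (N(d) = -3 - 2 = -5)
j(b) = 18/b (j(b) = -(-18)/b = 18/b)
k(p) = -2 + p³
H(h) = h - 18*h² (H(h) = h + h²*(18/(-5 + 4)) = h + h²*(18/(-1)) = h + h²*(18*(-1)) = h + h²*(-18) = h - 18*h²)
k(9)*H(-29) = (-2 + 9³)*(-29*(1 - 18*(-29))) = (-2 + 729)*(-29*(1 + 522)) = 727*(-29*523) = 727*(-15167) = -11026409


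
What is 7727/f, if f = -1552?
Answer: -7727/1552 ≈ -4.9787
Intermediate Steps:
7727/f = 7727/(-1552) = 7727*(-1/1552) = -7727/1552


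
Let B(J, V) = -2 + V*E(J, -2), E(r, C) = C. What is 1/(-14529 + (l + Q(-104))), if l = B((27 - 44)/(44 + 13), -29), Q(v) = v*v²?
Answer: -1/1139337 ≈ -8.7770e-7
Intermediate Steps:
Q(v) = v³
B(J, V) = -2 - 2*V (B(J, V) = -2 + V*(-2) = -2 - 2*V)
l = 56 (l = -2 - 2*(-29) = -2 + 58 = 56)
1/(-14529 + (l + Q(-104))) = 1/(-14529 + (56 + (-104)³)) = 1/(-14529 + (56 - 1124864)) = 1/(-14529 - 1124808) = 1/(-1139337) = -1/1139337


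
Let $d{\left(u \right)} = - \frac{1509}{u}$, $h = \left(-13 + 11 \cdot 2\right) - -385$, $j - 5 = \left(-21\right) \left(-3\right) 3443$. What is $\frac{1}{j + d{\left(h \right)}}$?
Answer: $\frac{394}{85462607} \approx 4.6102 \cdot 10^{-6}$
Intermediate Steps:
$j = 216914$ ($j = 5 + \left(-21\right) \left(-3\right) 3443 = 5 + 63 \cdot 3443 = 5 + 216909 = 216914$)
$h = 394$ ($h = \left(-13 + 22\right) + 385 = 9 + 385 = 394$)
$\frac{1}{j + d{\left(h \right)}} = \frac{1}{216914 - \frac{1509}{394}} = \frac{1}{\frac{85462607}{394}} = \frac{394}{85462607}$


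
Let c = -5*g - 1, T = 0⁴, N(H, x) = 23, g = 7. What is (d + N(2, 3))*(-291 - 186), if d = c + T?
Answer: 6201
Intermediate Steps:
T = 0
c = -36 (c = -5*7 - 1 = -35 - 1 = -36)
d = -36 (d = -36 + 0 = -36)
(d + N(2, 3))*(-291 - 186) = (-36 + 23)*(-291 - 186) = -13*(-477) = 6201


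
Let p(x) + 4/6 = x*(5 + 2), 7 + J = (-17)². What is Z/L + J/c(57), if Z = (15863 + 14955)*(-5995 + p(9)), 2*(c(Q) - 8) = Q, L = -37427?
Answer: 40103736256/8196513 ≈ 4892.8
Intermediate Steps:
J = 282 (J = -7 + (-17)² = -7 + 289 = 282)
p(x) = -⅔ + 7*x (p(x) = -⅔ + x*(5 + 2) = -⅔ + x*7 = -⅔ + 7*x)
c(Q) = 8 + Q/2
Z = -548498764/3 (Z = (15863 + 14955)*(-5995 + (-⅔ + 7*9)) = 30818*(-5995 + (-⅔ + 63)) = 30818*(-5995 + 187/3) = 30818*(-17798/3) = -548498764/3 ≈ -1.8283e+8)
Z/L + J/c(57) = -548498764/3/(-37427) + 282/(8 + (½)*57) = -548498764/3*(-1/37427) + 282/(8 + 57/2) = 548498764/112281 + 282/(73/2) = 548498764/112281 + 282*(2/73) = 548498764/112281 + 564/73 = 40103736256/8196513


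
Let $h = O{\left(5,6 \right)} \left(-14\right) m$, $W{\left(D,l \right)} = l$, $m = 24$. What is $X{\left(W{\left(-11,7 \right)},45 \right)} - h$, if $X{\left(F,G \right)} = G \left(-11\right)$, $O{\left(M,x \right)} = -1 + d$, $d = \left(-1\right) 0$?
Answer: $-831$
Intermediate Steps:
$d = 0$
$O{\left(M,x \right)} = -1$ ($O{\left(M,x \right)} = -1 + 0 = -1$)
$X{\left(F,G \right)} = - 11 G$
$h = 336$ ($h = \left(-1\right) \left(-14\right) 24 = 14 \cdot 24 = 336$)
$X{\left(W{\left(-11,7 \right)},45 \right)} - h = \left(-11\right) 45 - 336 = -495 - 336 = -831$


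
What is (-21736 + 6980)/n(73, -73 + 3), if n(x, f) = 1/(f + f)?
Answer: 2065840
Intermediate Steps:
n(x, f) = 1/(2*f)
(-21736 + 6980)/n(73, -73 + 3) = (-21736 + 6980)/((1/(2*(-73 + 3)))) = -14756/((½)/(-70)) = -14756/((½)*(-1/70)) = -14756/(-1/140) = -14756*(-140) = 2065840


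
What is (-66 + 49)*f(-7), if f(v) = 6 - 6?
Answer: 0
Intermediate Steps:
f(v) = 0
(-66 + 49)*f(-7) = (-66 + 49)*0 = -17*0 = 0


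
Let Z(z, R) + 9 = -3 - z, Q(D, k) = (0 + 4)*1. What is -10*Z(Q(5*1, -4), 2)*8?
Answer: 1280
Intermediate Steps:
Q(D, k) = 4 (Q(D, k) = 4*1 = 4)
Z(z, R) = -12 - z (Z(z, R) = -9 + (-3 - z) = -12 - z)
-10*Z(Q(5*1, -4), 2)*8 = -10*(-12 - 1*4)*8 = -10*(-12 - 4)*8 = -10*(-16)*8 = 160*8 = 1280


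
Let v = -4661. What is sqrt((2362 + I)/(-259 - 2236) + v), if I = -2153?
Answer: 6*I*sqrt(805982305)/2495 ≈ 68.272*I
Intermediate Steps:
sqrt((2362 + I)/(-259 - 2236) + v) = sqrt((2362 - 2153)/(-259 - 2236) - 4661) = sqrt(209/(-2495) - 4661) = sqrt(209*(-1/2495) - 4661) = sqrt(-209/2495 - 4661) = sqrt(-11629404/2495) = 6*I*sqrt(805982305)/2495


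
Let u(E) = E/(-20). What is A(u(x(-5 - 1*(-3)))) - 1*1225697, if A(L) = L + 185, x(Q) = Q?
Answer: -12255119/10 ≈ -1.2255e+6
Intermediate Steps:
u(E) = -E/20 (u(E) = E*(-1/20) = -E/20)
A(L) = 185 + L
A(u(x(-5 - 1*(-3)))) - 1*1225697 = (185 - (-5 - 1*(-3))/20) - 1*1225697 = (185 - (-5 + 3)/20) - 1225697 = (185 - 1/20*(-2)) - 1225697 = (185 + ⅒) - 1225697 = 1851/10 - 1225697 = -12255119/10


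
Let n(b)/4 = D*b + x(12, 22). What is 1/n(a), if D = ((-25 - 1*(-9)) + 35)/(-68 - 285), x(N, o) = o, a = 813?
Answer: -353/30724 ≈ -0.011489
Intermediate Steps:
D = -19/353 (D = ((-25 + 9) + 35)/(-353) = (-16 + 35)*(-1/353) = 19*(-1/353) = -19/353 ≈ -0.053824)
n(b) = 88 - 76*b/353 (n(b) = 4*(-19*b/353 + 22) = 4*(22 - 19*b/353) = 88 - 76*b/353)
1/n(a) = 1/(88 - 76/353*813) = 1/(88 - 61788/353) = 1/(-30724/353) = -353/30724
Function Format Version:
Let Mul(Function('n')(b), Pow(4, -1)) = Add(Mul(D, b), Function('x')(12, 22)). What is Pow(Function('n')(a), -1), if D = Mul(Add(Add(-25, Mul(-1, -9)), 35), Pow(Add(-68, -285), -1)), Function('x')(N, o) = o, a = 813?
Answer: Rational(-353, 30724) ≈ -0.011489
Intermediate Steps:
D = Rational(-19, 353) (D = Mul(Add(Add(-25, 9), 35), Pow(-353, -1)) = Mul(Add(-16, 35), Rational(-1, 353)) = Mul(19, Rational(-1, 353)) = Rational(-19, 353) ≈ -0.053824)
Function('n')(b) = Add(88, Mul(Rational(-76, 353), b)) (Function('n')(b) = Mul(4, Add(Mul(Rational(-19, 353), b), 22)) = Mul(4, Add(22, Mul(Rational(-19, 353), b))) = Add(88, Mul(Rational(-76, 353), b)))
Pow(Function('n')(a), -1) = Pow(Add(88, Mul(Rational(-76, 353), 813)), -1) = Pow(Add(88, Rational(-61788, 353)), -1) = Pow(Rational(-30724, 353), -1) = Rational(-353, 30724)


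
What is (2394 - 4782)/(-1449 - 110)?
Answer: 2388/1559 ≈ 1.5318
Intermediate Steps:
(2394 - 4782)/(-1449 - 110) = -2388/(-1559) = -2388*(-1/1559) = 2388/1559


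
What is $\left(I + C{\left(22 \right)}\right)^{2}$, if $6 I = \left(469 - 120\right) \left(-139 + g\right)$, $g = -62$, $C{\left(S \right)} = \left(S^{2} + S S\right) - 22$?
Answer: $\frac{461863081}{4} \approx 1.1547 \cdot 10^{8}$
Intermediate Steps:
$C{\left(S \right)} = -22 + 2 S^{2}$ ($C{\left(S \right)} = \left(S^{2} + S^{2}\right) - 22 = 2 S^{2} - 22 = -22 + 2 S^{2}$)
$I = - \frac{23383}{2}$ ($I = \frac{\left(469 - 120\right) \left(-139 - 62\right)}{6} = \frac{349 \left(-201\right)}{6} = \frac{1}{6} \left(-70149\right) = - \frac{23383}{2} \approx -11692.0$)
$\left(I + C{\left(22 \right)}\right)^{2} = \left(- \frac{23383}{2} - \left(22 - 2 \cdot 22^{2}\right)\right)^{2} = \left(- \frac{23383}{2} + \left(-22 + 2 \cdot 484\right)\right)^{2} = \left(- \frac{23383}{2} + \left(-22 + 968\right)\right)^{2} = \left(- \frac{23383}{2} + 946\right)^{2} = \left(- \frac{21491}{2}\right)^{2} = \frac{461863081}{4}$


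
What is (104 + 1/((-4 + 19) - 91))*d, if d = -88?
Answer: -173866/19 ≈ -9150.8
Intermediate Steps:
(104 + 1/((-4 + 19) - 91))*d = (104 + 1/((-4 + 19) - 91))*(-88) = (104 + 1/(15 - 91))*(-88) = (104 + 1/(-76))*(-88) = (104 - 1/76)*(-88) = (7903/76)*(-88) = -173866/19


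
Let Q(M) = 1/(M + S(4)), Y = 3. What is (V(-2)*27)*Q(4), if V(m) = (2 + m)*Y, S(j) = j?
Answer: 0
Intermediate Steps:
Q(M) = 1/(4 + M) (Q(M) = 1/(M + 4) = 1/(4 + M))
V(m) = 6 + 3*m (V(m) = (2 + m)*3 = 6 + 3*m)
(V(-2)*27)*Q(4) = ((6 + 3*(-2))*27)/(4 + 4) = ((6 - 6)*27)/8 = (0*27)*(1/8) = 0*(1/8) = 0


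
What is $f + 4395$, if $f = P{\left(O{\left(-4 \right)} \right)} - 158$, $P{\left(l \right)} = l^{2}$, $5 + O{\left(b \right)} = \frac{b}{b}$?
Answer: $4253$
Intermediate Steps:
$O{\left(b \right)} = -4$ ($O{\left(b \right)} = -5 + \frac{b}{b} = -5 + 1 = -4$)
$f = -142$ ($f = \left(-4\right)^{2} - 158 = 16 - 158 = -142$)
$f + 4395 = -142 + 4395 = 4253$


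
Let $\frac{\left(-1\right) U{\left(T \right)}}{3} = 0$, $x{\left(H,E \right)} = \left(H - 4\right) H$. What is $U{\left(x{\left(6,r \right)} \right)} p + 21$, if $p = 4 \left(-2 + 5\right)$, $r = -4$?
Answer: $21$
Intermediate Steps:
$x{\left(H,E \right)} = H \left(-4 + H\right)$ ($x{\left(H,E \right)} = \left(-4 + H\right) H = H \left(-4 + H\right)$)
$U{\left(T \right)} = 0$ ($U{\left(T \right)} = \left(-3\right) 0 = 0$)
$p = 12$ ($p = 4 \cdot 3 = 12$)
$U{\left(x{\left(6,r \right)} \right)} p + 21 = 0 \cdot 12 + 21 = 0 + 21 = 21$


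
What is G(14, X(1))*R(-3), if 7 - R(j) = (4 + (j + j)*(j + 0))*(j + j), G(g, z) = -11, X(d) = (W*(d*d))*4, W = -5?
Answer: -1529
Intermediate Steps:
X(d) = -20*d**2 (X(d) = -5*d*d*4 = -5*d**2*4 = -20*d**2)
R(j) = 7 - 2*j*(4 + 2*j**2) (R(j) = 7 - (4 + (j + j)*(j + 0))*(j + j) = 7 - (4 + (2*j)*j)*2*j = 7 - (4 + 2*j**2)*2*j = 7 - 2*j*(4 + 2*j**2))
G(14, X(1))*R(-3) = -11*(7 - 8*(-3) - 4*(-3)**3) = -11*(7 + 24 - 4*(-27)) = -11*(7 + 24 + 108) = -11*139 = -1529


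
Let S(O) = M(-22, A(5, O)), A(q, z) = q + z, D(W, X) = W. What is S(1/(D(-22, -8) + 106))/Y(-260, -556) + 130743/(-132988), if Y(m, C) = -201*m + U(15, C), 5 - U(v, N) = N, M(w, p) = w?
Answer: -6908901739/7024559148 ≈ -0.98353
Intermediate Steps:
U(v, N) = 5 - N
S(O) = -22
Y(m, C) = 5 - C - 201*m (Y(m, C) = -201*m + (5 - C) = 5 - C - 201*m)
S(1/(D(-22, -8) + 106))/Y(-260, -556) + 130743/(-132988) = -22/(5 - 1*(-556) - 201*(-260)) + 130743/(-132988) = -22/(5 + 556 + 52260) + 130743*(-1/132988) = -22/52821 - 130743/132988 = -6908901739/7024559148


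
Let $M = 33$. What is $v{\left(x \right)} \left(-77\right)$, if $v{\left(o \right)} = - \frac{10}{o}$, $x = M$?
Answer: $\frac{70}{3} \approx 23.333$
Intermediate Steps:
$x = 33$
$v{\left(x \right)} \left(-77\right) = - \frac{10}{33} \left(-77\right) = \left(-10\right) \frac{1}{33} \left(-77\right) = \left(- \frac{10}{33}\right) \left(-77\right) = \frac{70}{3}$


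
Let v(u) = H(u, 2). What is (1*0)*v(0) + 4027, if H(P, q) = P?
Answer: 4027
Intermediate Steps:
v(u) = u
(1*0)*v(0) + 4027 = (1*0)*0 + 4027 = 0*0 + 4027 = 0 + 4027 = 4027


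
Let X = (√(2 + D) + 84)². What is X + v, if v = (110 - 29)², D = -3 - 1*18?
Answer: 13598 + 168*I*√19 ≈ 13598.0 + 732.29*I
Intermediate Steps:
D = -21 (D = -3 - 18 = -21)
X = (84 + I*√19)² (X = (√(2 - 21) + 84)² = (√(-19) + 84)² = (I*√19 + 84)² = (84 + I*√19)² ≈ 7037.0 + 732.29*I)
v = 6561 (v = 81² = 6561)
X + v = (84 + I*√19)² + 6561 = 6561 + (84 + I*√19)²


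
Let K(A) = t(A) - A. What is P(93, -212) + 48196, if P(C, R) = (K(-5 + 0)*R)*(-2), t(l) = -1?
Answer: 49892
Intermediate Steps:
K(A) = -1 - A
P(C, R) = -8*R (P(C, R) = ((-1 - (-5 + 0))*R)*(-2) = ((-1 - 1*(-5))*R)*(-2) = ((-1 + 5)*R)*(-2) = (4*R)*(-2) = -8*R)
P(93, -212) + 48196 = -8*(-212) + 48196 = 1696 + 48196 = 49892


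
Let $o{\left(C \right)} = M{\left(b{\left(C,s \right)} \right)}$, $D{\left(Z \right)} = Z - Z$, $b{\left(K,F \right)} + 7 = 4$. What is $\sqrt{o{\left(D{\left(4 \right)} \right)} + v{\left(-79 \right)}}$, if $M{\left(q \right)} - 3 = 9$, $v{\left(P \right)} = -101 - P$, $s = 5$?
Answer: $i \sqrt{10} \approx 3.1623 i$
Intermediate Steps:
$b{\left(K,F \right)} = -3$ ($b{\left(K,F \right)} = -7 + 4 = -3$)
$M{\left(q \right)} = 12$ ($M{\left(q \right)} = 3 + 9 = 12$)
$D{\left(Z \right)} = 0$
$o{\left(C \right)} = 12$
$\sqrt{o{\left(D{\left(4 \right)} \right)} + v{\left(-79 \right)}} = \sqrt{12 - 22} = \sqrt{-10} = i \sqrt{10}$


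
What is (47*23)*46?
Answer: 49726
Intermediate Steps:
(47*23)*46 = 1081*46 = 49726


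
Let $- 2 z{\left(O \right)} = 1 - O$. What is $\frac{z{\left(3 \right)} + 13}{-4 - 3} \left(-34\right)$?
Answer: $68$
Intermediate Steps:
$z{\left(O \right)} = - \frac{1}{2} + \frac{O}{2}$ ($z{\left(O \right)} = - \frac{1 - O}{2} = - \frac{1}{2} + \frac{O}{2}$)
$\frac{z{\left(3 \right)} + 13}{-4 - 3} \left(-34\right) = \frac{\left(- \frac{1}{2} + \frac{1}{2} \cdot 3\right) + 13}{-4 - 3} \left(-34\right) = \frac{\left(- \frac{1}{2} + \frac{3}{2}\right) + 13}{-7} \left(-34\right) = \left(1 + 13\right) \left(- \frac{1}{7}\right) \left(-34\right) = 14 \left(- \frac{1}{7}\right) \left(-34\right) = \left(-2\right) \left(-34\right) = 68$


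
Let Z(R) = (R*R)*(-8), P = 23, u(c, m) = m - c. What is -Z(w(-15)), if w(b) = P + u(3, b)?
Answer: 200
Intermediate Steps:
w(b) = 20 + b (w(b) = 23 + (b - 1*3) = 23 + (b - 3) = 23 + (-3 + b) = 20 + b)
Z(R) = -8*R**2 (Z(R) = R**2*(-8) = -8*R**2)
-Z(w(-15)) = -(-8)*(20 - 15)**2 = -(-8)*5**2 = -(-8)*25 = -1*(-200) = 200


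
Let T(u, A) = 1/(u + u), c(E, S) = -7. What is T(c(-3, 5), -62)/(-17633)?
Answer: 1/246862 ≈ 4.0508e-6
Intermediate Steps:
T(u, A) = 1/(2*u)
T(c(-3, 5), -62)/(-17633) = ((½)/(-7))/(-17633) = ((½)*(-⅐))*(-1/17633) = -1/14*(-1/17633) = 1/246862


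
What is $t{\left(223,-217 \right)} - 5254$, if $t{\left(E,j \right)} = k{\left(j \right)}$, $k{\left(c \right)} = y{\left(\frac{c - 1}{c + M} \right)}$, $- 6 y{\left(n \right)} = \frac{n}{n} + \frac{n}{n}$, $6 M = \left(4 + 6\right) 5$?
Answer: $- \frac{15763}{3} \approx -5254.3$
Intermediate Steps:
$M = \frac{25}{3}$ ($M = \frac{\left(4 + 6\right) 5}{6} = \frac{10 \cdot 5}{6} = \frac{1}{6} \cdot 50 = \frac{25}{3} \approx 8.3333$)
$y{\left(n \right)} = - \frac{1}{3}$ ($y{\left(n \right)} = - \frac{\frac{n}{n} + \frac{n}{n}}{6} = - \frac{1 + 1}{6} = \left(- \frac{1}{6}\right) 2 = - \frac{1}{3}$)
$k{\left(c \right)} = - \frac{1}{3}$
$t{\left(E,j \right)} = - \frac{1}{3}$
$t{\left(223,-217 \right)} - 5254 = - \frac{1}{3} - 5254 = - \frac{15763}{3}$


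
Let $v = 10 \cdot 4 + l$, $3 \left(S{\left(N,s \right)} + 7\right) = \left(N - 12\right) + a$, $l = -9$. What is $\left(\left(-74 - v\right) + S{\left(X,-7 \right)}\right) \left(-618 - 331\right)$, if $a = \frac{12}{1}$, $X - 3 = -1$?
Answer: $\frac{316966}{3} \approx 1.0566 \cdot 10^{5}$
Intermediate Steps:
$X = 2$ ($X = 3 - 1 = 2$)
$a = 12$ ($a = 12 \cdot 1 = 12$)
$S{\left(N,s \right)} = -7 + \frac{N}{3}$ ($S{\left(N,s \right)} = -7 + \frac{\left(N - 12\right) + 12}{3} = -7 + \frac{\left(-12 + N\right) + 12}{3} = -7 + \frac{N}{3}$)
$v = 31$ ($v = 10 \cdot 4 - 9 = 40 - 9 = 31$)
$\left(\left(-74 - v\right) + S{\left(X,-7 \right)}\right) \left(-618 - 331\right) = \left(\left(-74 - 31\right) + \left(-7 + \frac{1}{3} \cdot 2\right)\right) \left(-618 - 331\right) = \left(\left(-74 - 31\right) + \left(-7 + \frac{2}{3}\right)\right) \left(-618 - 331\right) = \left(-105 - \frac{19}{3}\right) \left(-949\right) = \left(- \frac{334}{3}\right) \left(-949\right) = \frac{316966}{3}$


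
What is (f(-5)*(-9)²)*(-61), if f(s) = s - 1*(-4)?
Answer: 4941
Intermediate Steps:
f(s) = 4 + s (f(s) = s + 4 = 4 + s)
(f(-5)*(-9)²)*(-61) = ((4 - 5)*(-9)²)*(-61) = -1*81*(-61) = -81*(-61) = 4941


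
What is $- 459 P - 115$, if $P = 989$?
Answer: $-454066$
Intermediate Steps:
$- 459 P - 115 = \left(-459\right) 989 - 115 = -453951 - 115 = -454066$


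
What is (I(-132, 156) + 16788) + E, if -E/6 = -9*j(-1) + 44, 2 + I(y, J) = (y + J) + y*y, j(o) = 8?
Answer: 34402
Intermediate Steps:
I(y, J) = -2 + J + y + y² (I(y, J) = -2 + ((y + J) + y*y) = -2 + ((J + y) + y²) = -2 + (J + y + y²) = -2 + J + y + y²)
E = 168 (E = -6*(-9*8 + 44) = -6*(-72 + 44) = -6*(-28) = 168)
(I(-132, 156) + 16788) + E = ((-2 + 156 - 132 + (-132)²) + 16788) + 168 = ((-2 + 156 - 132 + 17424) + 16788) + 168 = (17446 + 16788) + 168 = 34234 + 168 = 34402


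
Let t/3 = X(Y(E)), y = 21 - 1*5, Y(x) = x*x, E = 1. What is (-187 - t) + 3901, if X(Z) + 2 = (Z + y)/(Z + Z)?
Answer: 7389/2 ≈ 3694.5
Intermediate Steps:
Y(x) = x²
y = 16 (y = 21 - 5 = 16)
X(Z) = -2 + (16 + Z)/(2*Z) (X(Z) = -2 + (Z + 16)/(Z + Z) = -2 + (16 + Z)/((2*Z)) = -2 + (16 + Z)*(1/(2*Z)) = -2 + (16 + Z)/(2*Z))
t = 39/2 (t = 3*(-3/2 + 8/(1²)) = 3*(-3/2 + 8/1) = 3*(-3/2 + 8*1) = 3*(-3/2 + 8) = 3*(13/2) = 39/2 ≈ 19.500)
(-187 - t) + 3901 = (-187 - 1*39/2) + 3901 = (-187 - 39/2) + 3901 = -413/2 + 3901 = 7389/2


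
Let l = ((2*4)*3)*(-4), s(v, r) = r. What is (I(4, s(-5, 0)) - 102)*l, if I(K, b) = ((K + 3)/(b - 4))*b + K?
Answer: 9408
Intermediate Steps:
I(K, b) = K + b*(3 + K)/(-4 + b) (I(K, b) = ((3 + K)/(-4 + b))*b + K = b*(3 + K)/(-4 + b) + K = K + b*(3 + K)/(-4 + b))
l = -96 (l = (8*3)*(-4) = 24*(-4) = -96)
(I(4, s(-5, 0)) - 102)*l = ((-4*4 + 3*0 + 2*4*0)/(-4 + 0) - 102)*(-96) = ((-16 + 0 + 0)/(-4) - 102)*(-96) = (-¼*(-16) - 102)*(-96) = (4 - 102)*(-96) = -98*(-96) = 9408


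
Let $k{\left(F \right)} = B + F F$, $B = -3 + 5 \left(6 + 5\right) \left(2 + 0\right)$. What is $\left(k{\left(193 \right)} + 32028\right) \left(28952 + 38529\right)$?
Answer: $4682101704$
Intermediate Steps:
$B = 107$ ($B = -3 + 5 \cdot 11 \cdot 2 = -3 + 5 \cdot 22 = -3 + 110 = 107$)
$k{\left(F \right)} = 107 + F^{2}$ ($k{\left(F \right)} = 107 + F F = 107 + F^{2}$)
$\left(k{\left(193 \right)} + 32028\right) \left(28952 + 38529\right) = \left(\left(107 + 193^{2}\right) + 32028\right) \left(28952 + 38529\right) = \left(\left(107 + 37249\right) + 32028\right) 67481 = \left(37356 + 32028\right) 67481 = 69384 \cdot 67481 = 4682101704$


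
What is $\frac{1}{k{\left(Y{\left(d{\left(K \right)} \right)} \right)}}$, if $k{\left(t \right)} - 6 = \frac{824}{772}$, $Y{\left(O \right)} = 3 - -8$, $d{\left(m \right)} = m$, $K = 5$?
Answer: $\frac{193}{1364} \approx 0.1415$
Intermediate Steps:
$Y{\left(O \right)} = 11$ ($Y{\left(O \right)} = 3 + 8 = 11$)
$k{\left(t \right)} = \frac{1364}{193}$ ($k{\left(t \right)} = 6 + \frac{824}{772} = 6 + 824 \cdot \frac{1}{772} = 6 + \frac{206}{193} = \frac{1364}{193}$)
$\frac{1}{k{\left(Y{\left(d{\left(K \right)} \right)} \right)}} = \frac{1}{\frac{1364}{193}} = \frac{193}{1364}$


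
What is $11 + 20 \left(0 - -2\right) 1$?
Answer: $51$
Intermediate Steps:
$11 + 20 \left(0 - -2\right) 1 = 11 + 20 \left(0 + 2\right) 1 = 11 + 20 \cdot 2 \cdot 1 = 11 + 20 \cdot 2 = 11 + 40 = 51$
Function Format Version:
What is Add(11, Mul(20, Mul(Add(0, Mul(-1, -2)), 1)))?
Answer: 51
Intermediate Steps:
Add(11, Mul(20, Mul(Add(0, Mul(-1, -2)), 1))) = Add(11, Mul(20, Mul(Add(0, 2), 1))) = Add(11, Mul(20, Mul(2, 1))) = Add(11, Mul(20, 2)) = Add(11, 40) = 51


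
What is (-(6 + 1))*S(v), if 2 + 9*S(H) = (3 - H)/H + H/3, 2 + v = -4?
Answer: 77/18 ≈ 4.2778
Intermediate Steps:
v = -6 (v = -2 - 4 = -6)
S(H) = -2/9 + H/27 + (3 - H)/(9*H) (S(H) = -2/9 + ((3 - H)/H + H/3)/9 = -2/9 + (H/3 + (3 - H)/H)/9 = -2/9 + (H/27 + (3 - H)/(9*H)) = -2/9 + H/27 + (3 - H)/(9*H))
(-(6 + 1))*S(v) = (-(6 + 1))*((1/27)*(9 - 6*(-9 - 6))/(-6)) = (-1*7)*((1/27)*(-1/6)*(9 - 6*(-15))) = -7*(-1)*(9 + 90)/(27*6) = -7*(-1)*99/(27*6) = -7*(-11/18) = 77/18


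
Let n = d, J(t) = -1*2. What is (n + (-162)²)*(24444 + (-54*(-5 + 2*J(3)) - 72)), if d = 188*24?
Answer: 764532648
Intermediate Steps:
J(t) = -2
d = 4512
n = 4512
(n + (-162)²)*(24444 + (-54*(-5 + 2*J(3)) - 72)) = (4512 + (-162)²)*(24444 + (-54*(-5 + 2*(-2)) - 72)) = (4512 + 26244)*(24444 + (-54*(-5 - 4) - 72)) = 30756*(24444 + (-54*(-9) - 72)) = 30756*(24444 + (486 - 72)) = 30756*(24444 + 414) = 30756*24858 = 764532648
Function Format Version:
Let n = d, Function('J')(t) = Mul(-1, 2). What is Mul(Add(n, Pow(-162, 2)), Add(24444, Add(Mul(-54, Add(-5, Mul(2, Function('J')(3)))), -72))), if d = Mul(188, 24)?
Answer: 764532648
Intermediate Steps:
Function('J')(t) = -2
d = 4512
n = 4512
Mul(Add(n, Pow(-162, 2)), Add(24444, Add(Mul(-54, Add(-5, Mul(2, Function('J')(3)))), -72))) = Mul(Add(4512, Pow(-162, 2)), Add(24444, Add(Mul(-54, Add(-5, Mul(2, -2))), -72))) = Mul(Add(4512, 26244), Add(24444, Add(Mul(-54, Add(-5, -4)), -72))) = Mul(30756, Add(24444, Add(Mul(-54, -9), -72))) = Mul(30756, Add(24444, Add(486, -72))) = Mul(30756, Add(24444, 414)) = Mul(30756, 24858) = 764532648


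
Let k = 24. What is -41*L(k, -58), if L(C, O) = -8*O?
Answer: -19024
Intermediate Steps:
-41*L(k, -58) = -(-328)*(-58) = -41*464 = -19024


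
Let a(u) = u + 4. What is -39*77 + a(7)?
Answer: -2992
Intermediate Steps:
a(u) = 4 + u
-39*77 + a(7) = -39*77 + (4 + 7) = -3003 + 11 = -2992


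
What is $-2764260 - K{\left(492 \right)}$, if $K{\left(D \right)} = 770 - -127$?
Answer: $-2765157$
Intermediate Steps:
$K{\left(D \right)} = 897$ ($K{\left(D \right)} = 770 + 127 = 897$)
$-2764260 - K{\left(492 \right)} = -2764260 - 897 = -2765157$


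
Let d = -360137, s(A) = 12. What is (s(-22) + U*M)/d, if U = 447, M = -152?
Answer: 67932/360137 ≈ 0.18863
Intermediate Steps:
(s(-22) + U*M)/d = (12 + 447*(-152))/(-360137) = (12 - 67944)*(-1/360137) = -67932*(-1/360137) = 67932/360137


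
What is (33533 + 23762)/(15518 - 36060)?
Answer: -57295/20542 ≈ -2.7892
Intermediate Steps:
(33533 + 23762)/(15518 - 36060) = 57295/(-20542) = 57295*(-1/20542) = -57295/20542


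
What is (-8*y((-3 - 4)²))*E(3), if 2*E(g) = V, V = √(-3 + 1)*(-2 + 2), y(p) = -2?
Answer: 0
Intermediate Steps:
V = 0 (V = √(-2)*0 = (I*√2)*0 = 0)
E(g) = 0 (E(g) = (½)*0 = 0)
(-8*y((-3 - 4)²))*E(3) = -8*(-2)*0 = 16*0 = 0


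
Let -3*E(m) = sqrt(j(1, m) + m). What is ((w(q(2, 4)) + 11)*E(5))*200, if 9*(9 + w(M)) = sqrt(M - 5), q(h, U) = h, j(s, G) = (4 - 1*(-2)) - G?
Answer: 200*sqrt(6)*(-18 - I*sqrt(3))/27 ≈ -326.6 - 31.427*I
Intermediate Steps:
j(s, G) = 6 - G (j(s, G) = (4 + 2) - G = 6 - G)
E(m) = -sqrt(6)/3 (E(m) = -sqrt((6 - m) + m)/3 = -sqrt(6)/3)
w(M) = -9 + sqrt(-5 + M)/9 (w(M) = -9 + sqrt(M - 5)/9 = -9 + sqrt(-5 + M)/9)
((w(q(2, 4)) + 11)*E(5))*200 = (((-9 + sqrt(-5 + 2)/9) + 11)*(-sqrt(6)/3))*200 = (((-9 + sqrt(-3)/9) + 11)*(-sqrt(6)/3))*200 = (((-9 + (I*sqrt(3))/9) + 11)*(-sqrt(6)/3))*200 = (((-9 + I*sqrt(3)/9) + 11)*(-sqrt(6)/3))*200 = ((2 + I*sqrt(3)/9)*(-sqrt(6)/3))*200 = -sqrt(6)*(2 + I*sqrt(3)/9)/3*200 = -200*sqrt(6)*(2 + I*sqrt(3)/9)/3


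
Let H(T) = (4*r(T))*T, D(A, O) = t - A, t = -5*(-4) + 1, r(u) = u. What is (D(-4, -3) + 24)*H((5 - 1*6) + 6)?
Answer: 4900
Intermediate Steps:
t = 21 (t = 20 + 1 = 21)
D(A, O) = 21 - A
H(T) = 4*T² (H(T) = (4*T)*T = 4*T²)
(D(-4, -3) + 24)*H((5 - 1*6) + 6) = ((21 - 1*(-4)) + 24)*(4*((5 - 1*6) + 6)²) = ((21 + 4) + 24)*(4*((5 - 6) + 6)²) = (25 + 24)*(4*(-1 + 6)²) = 49*(4*5²) = 49*(4*25) = 49*100 = 4900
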